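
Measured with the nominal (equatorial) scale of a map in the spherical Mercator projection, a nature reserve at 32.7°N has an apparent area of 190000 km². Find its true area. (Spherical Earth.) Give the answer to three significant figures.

Mercator is conformal, so the point scale is isotropic: h = k = sec φ = 1/cos φ.
Areal scale = k² = sec²φ = 1/cos²(32.7°) = 1/0.8415² = 1.412.
True area = apparent / (areal scale) = 190000 / 1.412 ≈ 135000 km².

135000 km²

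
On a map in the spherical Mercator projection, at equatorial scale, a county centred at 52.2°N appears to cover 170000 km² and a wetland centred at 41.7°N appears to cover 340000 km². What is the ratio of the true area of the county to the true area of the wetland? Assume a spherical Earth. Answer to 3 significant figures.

Mercator's areal exaggeration is sec²φ; hence true area = (apparent area) · cos²φ.
True area of county: 170000 × cos²(52.2°) = 170000 × 0.3757 = 63860 km².
True area of wetland: 340000 × cos²(41.7°) = 340000 × 0.5575 = 189500 km².
Ratio = 63860 / 189500 ≈ 0.337.

0.337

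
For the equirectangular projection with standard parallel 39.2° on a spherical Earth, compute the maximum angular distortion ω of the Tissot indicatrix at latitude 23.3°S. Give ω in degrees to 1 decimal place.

9.7°

The equidistant cylindrical projection with φ₀ = 39.2° has h = 1 (meridians true) and k = cos φ₀ / cos φ along parallels.
At 23.3°: h = 1.000, k = 0.8438; principal scales a = 1.000, b = 0.8438.
sin(ω/2) = (a − b)/(a + b) = 0.1562/1.844 = 0.08474, so ω = 2 arcsin(0.08474) ≈ 9.7°.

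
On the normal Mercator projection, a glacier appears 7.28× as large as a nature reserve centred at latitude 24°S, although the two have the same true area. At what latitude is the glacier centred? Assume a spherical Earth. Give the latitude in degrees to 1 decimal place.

70.2°

On Mercator, (apparent₁)/(apparent₂) = sec²φ₁ / sec²φ₂ when true areas are equal.
cos²φ₂ / cos²φ₁ = 7.28  ⇒  cos φ₁ = cos 24° / √7.28 = 0.9135/2.698 = 0.3386.
φ₁ = arccos(0.3386) ≈ 70.2°.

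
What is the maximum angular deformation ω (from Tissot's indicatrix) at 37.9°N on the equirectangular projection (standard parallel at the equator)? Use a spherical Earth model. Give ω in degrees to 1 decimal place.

13.5°

For the equirectangular projection with φ₀ = 0 (plate carrée), h = 1 along meridians and k = sec φ along parallels.
At 37.9°: h = 1.000, k = 1.267; principal scales a = 1.267, b = 1.000.
sin(ω/2) = (a − b)/(a + b) = 0.2673/2.267 = 0.1179, so ω = 2 arcsin(0.1179) ≈ 13.5°.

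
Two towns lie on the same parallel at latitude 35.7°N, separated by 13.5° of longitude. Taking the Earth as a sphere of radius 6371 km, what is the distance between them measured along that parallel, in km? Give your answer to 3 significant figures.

1220 km

Arc length along a parallel = R cos φ · Δλ (with Δλ in radians).
= 6371 × cos 35.7° × (13.5° × π/180) = 6371 × 0.8121 × 0.2356 ≈ 1220 km.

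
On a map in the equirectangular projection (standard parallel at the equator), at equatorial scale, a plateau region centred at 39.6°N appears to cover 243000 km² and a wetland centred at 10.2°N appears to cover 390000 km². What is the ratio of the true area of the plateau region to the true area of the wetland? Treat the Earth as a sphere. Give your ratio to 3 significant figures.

0.488

Plate carrée has h = 1 and k = sec φ, giving areal scale sec φ; true area = (apparent area) · cos φ.
True area of plateau region: 243000 × cos(39.6°) = 243000 × 0.7705 = 187200 km².
True area of wetland: 390000 × cos(10.2°) = 390000 × 0.9842 = 383800 km².
Ratio = 187200 / 383800 ≈ 0.488.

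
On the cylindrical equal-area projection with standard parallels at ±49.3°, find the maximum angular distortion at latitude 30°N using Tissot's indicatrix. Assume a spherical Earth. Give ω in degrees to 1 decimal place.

A cylindrical equal-area projection with standard parallel φ₀ has meridian scale h = cos φ / cos φ₀ and parallel scale k = cos φ₀ / cos φ (so areas are preserved, h·k = 1).
At 30°: h = 1.328, k = 0.7530; principal scales a = 1.328, b = 0.7530.
sin(ω/2) = (a − b)/(a + b) = 0.5751/2.081 = 0.2763, so ω = 2 arcsin(0.2763) ≈ 32.1°.

32.1°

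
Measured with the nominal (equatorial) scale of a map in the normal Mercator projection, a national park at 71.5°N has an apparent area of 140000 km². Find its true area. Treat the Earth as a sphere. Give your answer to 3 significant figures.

14100 km²

Mercator is conformal, so the point scale is isotropic: h = k = sec φ = 1/cos φ.
Areal scale = k² = sec²φ = 1/cos²(71.5°) = 1/0.3173² = 9.932.
True area = apparent / (areal scale) = 140000 / 9.932 ≈ 14100 km².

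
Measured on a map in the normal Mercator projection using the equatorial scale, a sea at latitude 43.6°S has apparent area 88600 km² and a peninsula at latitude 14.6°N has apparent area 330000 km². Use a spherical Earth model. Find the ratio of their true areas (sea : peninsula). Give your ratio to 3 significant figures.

0.150

Since Mercator area scale is 1/cos²φ, the true area equals the apparent area multiplied by cos²φ.
True area of sea: 88600 × cos²(43.6°) = 88600 × 0.5244 = 46460 km².
True area of peninsula: 330000 × cos²(14.6°) = 330000 × 0.9365 = 309000 km².
Ratio = 46460 / 309000 ≈ 0.150.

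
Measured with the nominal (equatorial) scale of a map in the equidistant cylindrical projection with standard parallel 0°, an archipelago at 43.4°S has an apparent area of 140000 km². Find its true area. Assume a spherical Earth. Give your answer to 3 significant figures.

102000 km²

In the plate carrée (x = Rλ, y = Rφ), meridians are true-scale (h = 1) and parallels are stretched by k = sec φ.
Areal scale = h·k = 1 × sec φ; at 43.4°, h = 1.000, k = 1.376, so h·k = 1.376.
True area = apparent / (areal scale) = 140000 / 1.376 ≈ 102000 km².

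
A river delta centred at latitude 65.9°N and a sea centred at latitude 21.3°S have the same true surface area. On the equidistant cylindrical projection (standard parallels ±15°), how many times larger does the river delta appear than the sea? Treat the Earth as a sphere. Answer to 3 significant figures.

In the equirectangular projection with standard parallel φ₀ = 15° (x = Rλ cos φ₀, y = Rφ), meridians are true-scale (h = 1) and the parallel scale is k = cos φ₀ / cos φ.
Areal scale at 65.9°: h·k = 1.000 × 2.366 = 2.366.
Areal scale at 21.3°: h·k = 1.000 × 1.037 = 1.037.
Ratio = 2.366/1.037 ≈ 2.28.

2.28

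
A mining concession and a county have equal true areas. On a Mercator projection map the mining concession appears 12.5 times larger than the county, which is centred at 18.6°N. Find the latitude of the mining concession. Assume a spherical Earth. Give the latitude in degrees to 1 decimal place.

For equal true areas on Mercator, apparent areas scale as sec²φ, so the ratio is cos²φ₂ / cos²φ₁.
cos²φ₂ / cos²φ₁ = 12.5  ⇒  cos φ₁ = cos 18.6° / √12.5 = 0.9478/3.536 = 0.2681.
φ₁ = arccos(0.2681) ≈ 74.5°.

74.5°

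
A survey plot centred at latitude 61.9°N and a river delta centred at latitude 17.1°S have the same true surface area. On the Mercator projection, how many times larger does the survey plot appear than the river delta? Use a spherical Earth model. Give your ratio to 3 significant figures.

4.12

Mercator areal scale is sec²φ.
At 61.9°: sec²(61.9°) = 1/0.4710² = 4.508.
At 17.1°: sec²(17.1°) = 1/0.9558² = 1.095.
Ratio = 4.508/1.095 = cos²(17.1°)/cos²(61.9°) ≈ 4.12.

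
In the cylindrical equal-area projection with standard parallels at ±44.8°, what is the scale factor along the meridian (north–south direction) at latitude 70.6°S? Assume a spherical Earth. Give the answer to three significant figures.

For cylindrical equal-area with standard parallel φ₀, h = cos φ / cos φ₀ and k = cos φ₀ / cos φ, so h·k = 1.
h = cos 70.6° / cos 44.8° = 0.3322/0.7096 = 0.4681.

0.468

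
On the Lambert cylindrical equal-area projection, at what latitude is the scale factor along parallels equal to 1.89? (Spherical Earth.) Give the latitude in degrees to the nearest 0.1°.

58.1°

The Lambert cylindrical equal-area projection is the cylindrical equal-area projection with its standard parallel at the equator (φ₀ = 0). For cylindrical equal-area with standard parallel φ₀, h = cos φ / cos φ₀ and k = cos φ₀ / cos φ, so h·k = 1.
k = cos φ₀ / cos φ = 1.89  ⇒  cos φ = cos 0° / 1.89 = 0.5291.
φ = arccos(0.5291) ≈ 58.1°.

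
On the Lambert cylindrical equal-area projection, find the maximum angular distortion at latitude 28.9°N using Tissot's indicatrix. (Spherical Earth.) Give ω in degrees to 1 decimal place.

The Lambert cylindrical equal-area projection is the cylindrical equal-area projection with its standard parallel at the equator (φ₀ = 0). Cylindrical equal-area (φ₀ = 0°): h = cos φ / cos 0° along meridians, k = cos 0° / cos φ along parallels; h·k = 1.
At 28.9°: h = 0.8755, k = 1.142; principal scales a = 1.142, b = 0.8755.
sin(ω/2) = (a − b)/(a + b) = 0.2668/2.018 = 0.1322, so ω = 2 arcsin(0.1322) ≈ 15.2°.

15.2°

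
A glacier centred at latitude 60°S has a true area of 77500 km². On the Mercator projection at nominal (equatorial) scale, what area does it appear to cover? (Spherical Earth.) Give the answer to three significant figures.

310000 km²

The Mercator projection is conformal; its linear scale factor is the same in every direction and equals sec φ = 1/cos φ.
Areal scale = k² = sec²φ = 1/cos²(60°) = 1/0.5000² = 4.000.
Apparent area = 77500 × 4.000 ≈ 310000 km².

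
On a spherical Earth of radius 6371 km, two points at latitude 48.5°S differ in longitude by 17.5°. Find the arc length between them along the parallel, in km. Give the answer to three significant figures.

1290 km

Arc length along a parallel = R cos φ · Δλ (with Δλ in radians).
= 6371 × cos 48.5° × (17.5° × π/180) = 6371 × 0.6626 × 0.3054 ≈ 1290 km.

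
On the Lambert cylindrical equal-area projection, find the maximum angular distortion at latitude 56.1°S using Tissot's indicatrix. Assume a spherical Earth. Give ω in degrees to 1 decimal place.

The Lambert cylindrical equal-area projection is the cylindrical equal-area projection with its standard parallel at the equator (φ₀ = 0). Cylindrical equal-area (φ₀ = 0°): h = cos φ / cos 0° along meridians, k = cos 0° / cos φ along parallels; h·k = 1.
At 56.1°: h = 0.5577, k = 1.793; principal scales a = 1.793, b = 0.5577.
sin(ω/2) = (a − b)/(a + b) = 1.235/2.351 = 0.5255, so ω = 2 arcsin(0.5255) ≈ 63.4°.

63.4°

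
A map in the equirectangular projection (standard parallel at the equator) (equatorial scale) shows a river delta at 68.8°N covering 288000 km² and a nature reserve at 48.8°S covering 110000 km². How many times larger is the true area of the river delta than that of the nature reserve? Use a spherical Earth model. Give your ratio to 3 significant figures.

Plate carrée has h = 1 and k = sec φ, giving areal scale sec φ; true area = (apparent area) · cos φ.
True area of river delta: 288000 × cos(68.8°) = 288000 × 0.3616 = 104100 km².
True area of nature reserve: 110000 × cos(48.8°) = 110000 × 0.6587 = 72460 km².
Ratio = 104100 / 72460 ≈ 1.44.

1.44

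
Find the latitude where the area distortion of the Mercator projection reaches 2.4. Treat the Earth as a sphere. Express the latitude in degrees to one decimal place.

Mercator areal scale is sec²φ.
sec²φ = 2.4  ⇒  cos²φ = 0.4167  ⇒  cos φ = 0.6455.
φ = arccos(0.6455) ≈ 49.8°.

49.8°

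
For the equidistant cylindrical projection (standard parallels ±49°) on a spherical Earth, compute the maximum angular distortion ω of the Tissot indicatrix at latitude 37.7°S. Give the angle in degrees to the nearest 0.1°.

With standard parallel φ₀ = 49°, the equirectangular projection gives x = Rλ cos φ₀, y = Rφ, so h = 1 and k = cos 49° / cos φ.
At 37.7°: h = 1.000, k = 0.8292; principal scales a = 1.000, b = 0.8292.
sin(ω/2) = (a − b)/(a + b) = 0.1708/1.829 = 0.09339, so ω = 2 arcsin(0.09339) ≈ 10.7°.

10.7°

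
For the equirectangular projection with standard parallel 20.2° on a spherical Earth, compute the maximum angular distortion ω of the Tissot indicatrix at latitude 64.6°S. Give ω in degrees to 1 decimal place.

43.8°

In the equirectangular projection with standard parallel φ₀ = 20.2° (x = Rλ cos φ₀, y = Rφ), meridians are true-scale (h = 1) and the parallel scale is k = cos φ₀ / cos φ.
At 64.6°: h = 1.000, k = 2.188; principal scales a = 2.188, b = 1.000.
sin(ω/2) = (a − b)/(a + b) = 1.188/3.188 = 0.3726, so ω = 2 arcsin(0.3726) ≈ 43.8°.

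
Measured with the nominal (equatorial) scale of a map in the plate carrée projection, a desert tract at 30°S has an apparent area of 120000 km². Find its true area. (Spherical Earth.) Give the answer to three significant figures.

104000 km²

For the equirectangular projection with φ₀ = 0 (plate carrée), h = 1 along meridians and k = sec φ along parallels.
Areal scale = h·k = 1 × sec φ; at 30°, h = 1.000, k = 1.155, so h·k = 1.155.
True area = apparent / (areal scale) = 120000 / 1.155 ≈ 104000 km².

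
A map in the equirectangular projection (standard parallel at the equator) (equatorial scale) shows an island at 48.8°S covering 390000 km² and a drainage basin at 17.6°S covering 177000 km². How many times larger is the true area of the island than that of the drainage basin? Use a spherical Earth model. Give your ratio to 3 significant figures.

On the plate carrée, areal scale = h·k = 1 × sec φ, so true area = apparent × cos φ.
True area of island: 390000 × cos(48.8°) = 390000 × 0.6587 = 256900 km².
True area of drainage basin: 177000 × cos(17.6°) = 177000 × 0.9532 = 168700 km².
Ratio = 256900 / 168700 ≈ 1.52.

1.52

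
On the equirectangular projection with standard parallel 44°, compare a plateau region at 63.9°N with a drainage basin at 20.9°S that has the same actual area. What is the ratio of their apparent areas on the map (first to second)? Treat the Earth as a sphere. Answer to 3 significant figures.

2.12

With standard parallel φ₀ = 44°, the equirectangular projection gives x = Rλ cos φ₀, y = Rφ, so h = 1 and k = cos 44° / cos φ.
Areal scale at 63.9°: h·k = 1.000 × 1.635 = 1.635.
Areal scale at 20.9°: h·k = 1.000 × 0.7700 = 0.7700.
Ratio = 1.635/0.7700 ≈ 2.12.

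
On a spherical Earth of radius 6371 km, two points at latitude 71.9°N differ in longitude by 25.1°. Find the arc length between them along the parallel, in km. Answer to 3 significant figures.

867 km

Arc length along a parallel = R cos φ · Δλ (with Δλ in radians).
= 6371 × cos 71.9° × (25.1° × π/180) = 6371 × 0.3107 × 0.4381 ≈ 867 km.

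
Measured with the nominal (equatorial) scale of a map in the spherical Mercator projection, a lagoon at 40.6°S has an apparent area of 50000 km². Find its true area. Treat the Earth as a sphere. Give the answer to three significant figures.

The Mercator projection is conformal; its linear scale factor is the same in every direction and equals sec φ = 1/cos φ.
Areal scale = k² = sec²φ = 1/cos²(40.6°) = 1/0.7593² = 1.735.
True area = apparent / (areal scale) = 50000 / 1.735 ≈ 28800 km².

28800 km²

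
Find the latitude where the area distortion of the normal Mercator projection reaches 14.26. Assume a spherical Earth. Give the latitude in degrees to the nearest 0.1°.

Mercator areal scale is sec²φ.
sec²φ = 14.26  ⇒  cos²φ = 0.07013  ⇒  cos φ = 0.2648.
φ = arccos(0.2648) ≈ 74.6°.

74.6°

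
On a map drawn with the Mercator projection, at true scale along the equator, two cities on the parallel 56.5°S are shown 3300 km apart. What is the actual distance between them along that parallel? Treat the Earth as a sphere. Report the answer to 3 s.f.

1820 km

For Mercator, h = k = sec φ (a conformal cylindrical projection has a single point scale, 1/cos φ).
Along the parallel at 56.5°, map distances are exaggerated by k = sec 56.5° = 1.812.
True distance = 3300 / 1.812 = 3300 × cos 56.5° ≈ 1820 km.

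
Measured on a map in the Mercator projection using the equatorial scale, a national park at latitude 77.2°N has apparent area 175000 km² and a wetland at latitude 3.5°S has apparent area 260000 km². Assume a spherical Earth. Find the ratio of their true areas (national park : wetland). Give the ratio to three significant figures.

0.0332

Mercator's areal exaggeration is sec²φ; hence true area = (apparent area) · cos²φ.
True area of national park: 175000 × cos²(77.2°) = 175000 × 0.04908 = 8590 km².
True area of wetland: 260000 × cos²(3.5°) = 260000 × 0.9963 = 259000 km².
Ratio = 8590 / 259000 ≈ 0.0332.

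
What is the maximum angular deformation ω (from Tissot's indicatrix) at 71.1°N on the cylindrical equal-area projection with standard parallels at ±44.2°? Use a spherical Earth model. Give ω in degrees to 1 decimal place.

82.7°

A cylindrical equal-area projection with standard parallel φ₀ has meridian scale h = cos φ / cos φ₀ and parallel scale k = cos φ₀ / cos φ (so areas are preserved, h·k = 1).
At 71.1°: h = 0.4518, k = 2.213; principal scales a = 2.213, b = 0.4518.
sin(ω/2) = (a − b)/(a + b) = 1.761/2.665 = 0.6609, so ω = 2 arcsin(0.6609) ≈ 82.7°.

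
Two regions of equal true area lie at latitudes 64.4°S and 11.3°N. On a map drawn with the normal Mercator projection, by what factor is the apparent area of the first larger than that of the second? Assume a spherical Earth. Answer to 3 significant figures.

5.15

Mercator is conformal with k = sec φ, so areal scale = k² = sec²φ.
At 64.4°: sec²(64.4°) = 1/0.4321² = 5.356.
At 11.3°: sec²(11.3°) = 1/0.9806² = 1.040.
Ratio = 5.356/1.040 = cos²(11.3°)/cos²(64.4°) ≈ 5.15.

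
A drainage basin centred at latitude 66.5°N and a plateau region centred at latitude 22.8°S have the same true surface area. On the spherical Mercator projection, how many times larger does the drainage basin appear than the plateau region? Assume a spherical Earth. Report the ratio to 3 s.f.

On Mercator, area is exaggerated by sec²φ = 1/cos²φ.
At 66.5°: sec²(66.5°) = 1/0.3987² = 6.289.
At 22.8°: sec²(22.8°) = 1/0.9219² = 1.177.
Ratio = 6.289/1.177 = cos²(22.8°)/cos²(66.5°) ≈ 5.34.

5.34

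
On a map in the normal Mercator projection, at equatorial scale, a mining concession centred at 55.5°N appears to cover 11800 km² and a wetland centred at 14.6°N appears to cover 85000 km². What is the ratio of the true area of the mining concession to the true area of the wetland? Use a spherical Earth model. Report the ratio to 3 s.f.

On Mercator the areal scale is sec²φ, so true area = apparent × cos²φ.
True area of mining concession: 11800 × cos²(55.5°) = 11800 × 0.3208 = 3786 km².
True area of wetland: 85000 × cos²(14.6°) = 85000 × 0.9365 = 79600 km².
Ratio = 3786 / 79600 ≈ 0.0476.

0.0476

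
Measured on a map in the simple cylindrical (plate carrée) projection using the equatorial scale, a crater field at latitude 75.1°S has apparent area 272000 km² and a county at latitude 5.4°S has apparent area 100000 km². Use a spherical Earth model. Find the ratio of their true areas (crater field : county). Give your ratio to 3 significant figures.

0.703

Plate carrée has h = 1 and k = sec φ, giving areal scale sec φ; true area = (apparent area) · cos φ.
True area of crater field: 272000 × cos(75.1°) = 272000 × 0.2571 = 69940 km².
True area of county: 100000 × cos(5.4°) = 100000 × 0.9956 = 99560 km².
Ratio = 69940 / 99560 ≈ 0.703.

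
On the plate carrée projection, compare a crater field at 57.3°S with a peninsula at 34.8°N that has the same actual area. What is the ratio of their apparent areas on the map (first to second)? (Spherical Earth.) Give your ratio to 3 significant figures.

1.52

In the plate carrée (x = Rλ, y = Rφ), meridians are true-scale (h = 1) and parallels are stretched by k = sec φ.
Areal scale at 57.3°: h·k = 1.000 × 1.851 = 1.851.
Areal scale at 34.8°: h·k = 1.000 × 1.218 = 1.218.
Ratio = 1.851/1.218 ≈ 1.52.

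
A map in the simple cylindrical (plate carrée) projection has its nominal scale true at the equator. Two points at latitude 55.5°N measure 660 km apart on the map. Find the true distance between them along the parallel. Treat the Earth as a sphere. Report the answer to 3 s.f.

In the plate carrée (x = Rλ, y = Rφ), meridians are true-scale (h = 1) and parallels are stretched by k = sec φ.
Along the parallel at 55.5°, map distances are exaggerated by k = sec 55.5° = 1.766.
True distance = 660 / 1.766 = 660 × cos 55.5° ≈ 374 km.

374 km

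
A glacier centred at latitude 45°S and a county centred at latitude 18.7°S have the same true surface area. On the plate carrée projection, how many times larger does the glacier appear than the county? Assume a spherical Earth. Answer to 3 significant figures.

For the equirectangular projection with φ₀ = 0 (plate carrée), h = 1 along meridians and k = sec φ along parallels.
Areal scale at 45°: h·k = 1.000 × 1.414 = 1.414.
Areal scale at 18.7°: h·k = 1.000 × 1.056 = 1.056.
Ratio = 1.414/1.056 ≈ 1.34.

1.34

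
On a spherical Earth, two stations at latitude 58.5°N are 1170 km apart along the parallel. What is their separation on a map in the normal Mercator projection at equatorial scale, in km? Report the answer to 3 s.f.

Mercator is conformal, so the point scale is isotropic: h = k = sec φ = 1/cos φ.
Along the parallel, k = sec 58.5° = 1/0.5225 = 1.914.
Map distance = 1170 × 1.914 ≈ 2240 km.

2240 km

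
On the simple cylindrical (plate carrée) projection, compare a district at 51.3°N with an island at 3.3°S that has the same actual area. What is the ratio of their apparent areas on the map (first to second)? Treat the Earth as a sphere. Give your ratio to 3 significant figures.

1.60

Plate carrée maps x = Rλ, y = Rφ. The meridian scale is h = 1 and the parallel scale is k = 1/cos φ = sec φ.
Areal scale at 51.3°: h·k = 1.000 × 1.599 = 1.599.
Areal scale at 3.3°: h·k = 1.000 × 1.002 = 1.002.
Ratio = 1.599/1.002 ≈ 1.60.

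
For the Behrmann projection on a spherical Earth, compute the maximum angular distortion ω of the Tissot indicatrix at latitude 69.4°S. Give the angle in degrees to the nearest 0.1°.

The Behrmann projection is cylindrical equal-area with φ₀ = 30°. For cylindrical equal-area with standard parallel φ₀, h = cos φ / cos φ₀ and k = cos φ₀ / cos φ, so h·k = 1.
At 69.4°: h = 0.4063, k = 2.461; principal scales a = 2.461, b = 0.4063.
sin(ω/2) = (a − b)/(a + b) = 2.055/2.868 = 0.7167, so ω = 2 arcsin(0.7167) ≈ 91.6°.

91.6°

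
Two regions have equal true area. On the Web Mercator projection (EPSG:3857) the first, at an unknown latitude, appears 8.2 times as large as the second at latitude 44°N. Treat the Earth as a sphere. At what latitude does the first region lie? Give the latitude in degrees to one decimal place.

75.5°

On Mercator, (apparent₁)/(apparent₂) = sec²φ₁ / sec²φ₂ when true areas are equal.
cos²φ₂ / cos²φ₁ = 8.2  ⇒  cos φ₁ = cos 44° / √8.2 = 0.7193/2.864 = 0.2512.
φ₁ = arccos(0.2512) ≈ 75.5°.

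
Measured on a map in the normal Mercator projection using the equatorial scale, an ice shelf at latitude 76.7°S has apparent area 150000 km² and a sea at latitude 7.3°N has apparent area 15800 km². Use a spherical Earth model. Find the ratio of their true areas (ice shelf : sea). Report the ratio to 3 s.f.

0.511

On Mercator the areal scale is sec²φ, so true area = apparent × cos²φ.
True area of ice shelf: 150000 × cos²(76.7°) = 150000 × 0.05292 = 7938 km².
True area of sea: 15800 × cos²(7.3°) = 15800 × 0.9839 = 15540 km².
Ratio = 7938 / 15540 ≈ 0.511.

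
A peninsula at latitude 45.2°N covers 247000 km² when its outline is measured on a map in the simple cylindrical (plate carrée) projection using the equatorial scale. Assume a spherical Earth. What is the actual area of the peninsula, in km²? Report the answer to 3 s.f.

174000 km²

For the equirectangular projection with φ₀ = 0 (plate carrée), h = 1 along meridians and k = sec φ along parallels.
Areal scale = h·k = 1 × sec φ; at 45.2°, h = 1.000, k = 1.419, so h·k = 1.419.
True area = apparent / (areal scale) = 247000 / 1.419 ≈ 174000 km².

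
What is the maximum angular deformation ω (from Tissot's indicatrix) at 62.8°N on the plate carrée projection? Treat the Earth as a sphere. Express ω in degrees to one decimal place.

43.8°

Plate carrée maps x = Rλ, y = Rφ. The meridian scale is h = 1 and the parallel scale is k = 1/cos φ = sec φ.
At 62.8°: h = 1.000, k = 2.188; principal scales a = 2.188, b = 1.000.
sin(ω/2) = (a − b)/(a + b) = 1.188/3.188 = 0.3726, so ω = 2 arcsin(0.3726) ≈ 43.8°.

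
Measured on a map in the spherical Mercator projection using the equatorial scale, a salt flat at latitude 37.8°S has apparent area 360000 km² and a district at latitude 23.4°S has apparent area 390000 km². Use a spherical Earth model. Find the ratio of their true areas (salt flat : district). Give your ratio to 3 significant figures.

On Mercator the areal scale is sec²φ, so true area = apparent × cos²φ.
True area of salt flat: 360000 × cos²(37.8°) = 360000 × 0.6243 = 224800 km².
True area of district: 390000 × cos²(23.4°) = 390000 × 0.8423 = 328500 km².
Ratio = 224800 / 328500 ≈ 0.684.

0.684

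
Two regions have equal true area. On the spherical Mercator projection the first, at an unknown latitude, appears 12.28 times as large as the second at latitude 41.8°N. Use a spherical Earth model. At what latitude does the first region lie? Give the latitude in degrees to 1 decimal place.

Mercator areal scale is sec²φ, so apparent-area ratio = sec²φ₁ / sec²φ₂ = cos²φ₂ / cos²φ₁.
cos²φ₂ / cos²φ₁ = 12.28  ⇒  cos φ₁ = cos 41.8° / √12.28 = 0.7455/3.504 = 0.2127.
φ₁ = arccos(0.2127) ≈ 77.7°.

77.7°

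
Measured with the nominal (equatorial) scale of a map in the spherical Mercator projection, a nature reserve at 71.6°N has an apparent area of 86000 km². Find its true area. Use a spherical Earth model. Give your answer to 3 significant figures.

Mercator is conformal, so the point scale is isotropic: h = k = sec φ = 1/cos φ.
Areal scale = k² = sec²φ = 1/cos²(71.6°) = 1/0.3156² = 10.04.
True area = apparent / (areal scale) = 86000 / 10.04 ≈ 8570 km².

8570 km²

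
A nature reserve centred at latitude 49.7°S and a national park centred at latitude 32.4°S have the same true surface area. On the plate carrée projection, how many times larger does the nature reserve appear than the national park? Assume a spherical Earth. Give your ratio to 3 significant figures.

1.31

In the plate carrée (x = Rλ, y = Rφ), meridians are true-scale (h = 1) and parallels are stretched by k = sec φ.
Areal scale at 49.7°: h·k = 1.000 × 1.546 = 1.546.
Areal scale at 32.4°: h·k = 1.000 × 1.184 = 1.184.
Ratio = 1.546/1.184 ≈ 1.31.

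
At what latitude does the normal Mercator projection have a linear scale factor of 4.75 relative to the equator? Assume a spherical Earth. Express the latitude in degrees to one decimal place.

Mercator scale is k = sec φ = 1/cos φ.
1/cos φ = 4.75  ⇒  cos φ = 0.2105  ⇒  φ = arccos(0.2105) ≈ 77.8°.

77.8°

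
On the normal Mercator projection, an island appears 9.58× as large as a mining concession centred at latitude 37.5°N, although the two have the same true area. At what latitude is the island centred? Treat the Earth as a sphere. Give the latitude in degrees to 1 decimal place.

For equal true areas on Mercator, apparent areas scale as sec²φ, so the ratio is cos²φ₂ / cos²φ₁.
cos²φ₂ / cos²φ₁ = 9.58  ⇒  cos φ₁ = cos 37.5° / √9.58 = 0.7934/3.095 = 0.2563.
φ₁ = arccos(0.2563) ≈ 75.1°.

75.1°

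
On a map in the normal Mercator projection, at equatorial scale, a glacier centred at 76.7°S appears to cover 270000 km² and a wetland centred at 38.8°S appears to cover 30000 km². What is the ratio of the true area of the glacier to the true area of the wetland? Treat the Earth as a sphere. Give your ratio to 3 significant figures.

On Mercator the areal scale is sec²φ, so true area = apparent × cos²φ.
True area of glacier: 270000 × cos²(76.7°) = 270000 × 0.05292 = 14290 km².
True area of wetland: 30000 × cos²(38.8°) = 30000 × 0.6074 = 18220 km².
Ratio = 14290 / 18220 ≈ 0.784.

0.784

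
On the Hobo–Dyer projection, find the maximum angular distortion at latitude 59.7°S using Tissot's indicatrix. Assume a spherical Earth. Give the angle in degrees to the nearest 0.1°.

Hobo–Dyer is a cylindrical equal-area projection with standard parallels at ±37.5°. A cylindrical equal-area projection with standard parallel φ₀ has meridian scale h = cos φ / cos φ₀ and parallel scale k = cos φ₀ / cos φ (so areas are preserved, h·k = 1).
At 59.7°: h = 0.6359, k = 1.572; principal scales a = 1.572, b = 0.6359.
sin(ω/2) = (a − b)/(a + b) = 0.9365/2.208 = 0.4241, so ω = 2 arcsin(0.4241) ≈ 50.2°.

50.2°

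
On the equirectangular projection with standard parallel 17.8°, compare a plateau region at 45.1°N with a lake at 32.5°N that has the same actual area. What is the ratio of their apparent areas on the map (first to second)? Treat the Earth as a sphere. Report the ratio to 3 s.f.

In the equirectangular projection with standard parallel φ₀ = 17.8° (x = Rλ cos φ₀, y = Rφ), meridians are true-scale (h = 1) and the parallel scale is k = cos φ₀ / cos φ.
Areal scale at 45.1°: h·k = 1.000 × 1.349 = 1.349.
Areal scale at 32.5°: h·k = 1.000 × 1.129 = 1.129.
Ratio = 1.349/1.129 ≈ 1.19.

1.19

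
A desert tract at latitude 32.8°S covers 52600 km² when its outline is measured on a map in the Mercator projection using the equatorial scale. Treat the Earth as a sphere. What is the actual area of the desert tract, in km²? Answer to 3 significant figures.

37200 km²

For Mercator, h = k = sec φ (a conformal cylindrical projection has a single point scale, 1/cos φ).
Areal scale = k² = sec²φ = 1/cos²(32.8°) = 1/0.8406² = 1.415.
True area = apparent / (areal scale) = 52600 / 1.415 ≈ 37200 km².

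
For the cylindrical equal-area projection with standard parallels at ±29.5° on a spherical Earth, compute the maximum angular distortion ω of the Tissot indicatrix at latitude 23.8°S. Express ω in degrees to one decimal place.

5.7°

A cylindrical equal-area projection with standard parallel φ₀ has meridian scale h = cos φ / cos φ₀ and parallel scale k = cos φ₀ / cos φ (so areas are preserved, h·k = 1).
At 23.8°: h = 1.051, k = 0.9513; principal scales a = 1.051, b = 0.9513.
sin(ω/2) = (a − b)/(a + b) = 0.10000/2.002 = 0.04994, so ω = 2 arcsin(0.04994) ≈ 5.7°.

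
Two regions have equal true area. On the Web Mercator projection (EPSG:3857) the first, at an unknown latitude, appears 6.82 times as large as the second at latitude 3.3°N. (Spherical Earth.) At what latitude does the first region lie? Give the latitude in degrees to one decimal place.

67.5°

Mercator areal scale is sec²φ, so apparent-area ratio = sec²φ₁ / sec²φ₂ = cos²φ₂ / cos²φ₁.
cos²φ₂ / cos²φ₁ = 6.82  ⇒  cos φ₁ = cos 3.3° / √6.82 = 0.9983/2.612 = 0.3823.
φ₁ = arccos(0.3823) ≈ 67.5°.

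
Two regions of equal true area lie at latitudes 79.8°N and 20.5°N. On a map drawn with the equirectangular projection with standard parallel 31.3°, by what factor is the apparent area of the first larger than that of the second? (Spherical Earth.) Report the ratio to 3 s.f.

5.29

In the equirectangular projection with standard parallel φ₀ = 31.3° (x = Rλ cos φ₀, y = Rφ), meridians are true-scale (h = 1) and the parallel scale is k = cos φ₀ / cos φ.
Areal scale at 79.8°: h·k = 1.000 × 4.825 = 4.825.
Areal scale at 20.5°: h·k = 1.000 × 0.9122 = 0.9122.
Ratio = 4.825/0.9122 ≈ 5.29.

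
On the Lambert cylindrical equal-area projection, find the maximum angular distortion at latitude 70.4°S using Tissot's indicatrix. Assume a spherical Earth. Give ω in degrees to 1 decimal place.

The Lambert cylindrical equal-area projection is the cylindrical equal-area projection with its standard parallel at the equator (φ₀ = 0). Cylindrical equal-area (φ₀ = 0°): h = cos φ / cos 0° along meridians, k = cos 0° / cos φ along parallels; h·k = 1.
At 70.4°: h = 0.3355, k = 2.981; principal scales a = 2.981, b = 0.3355.
sin(ω/2) = (a − b)/(a + b) = 2.646/3.317 = 0.7977, so ω = 2 arcsin(0.7977) ≈ 105.8°.

105.8°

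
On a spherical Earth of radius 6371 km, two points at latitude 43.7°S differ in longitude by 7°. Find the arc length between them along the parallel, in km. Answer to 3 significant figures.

Arc length along a parallel = R cos φ · Δλ (with Δλ in radians).
= 6371 × cos 43.7° × (7° × π/180) = 6371 × 0.7230 × 0.1222 ≈ 563 km.

563 km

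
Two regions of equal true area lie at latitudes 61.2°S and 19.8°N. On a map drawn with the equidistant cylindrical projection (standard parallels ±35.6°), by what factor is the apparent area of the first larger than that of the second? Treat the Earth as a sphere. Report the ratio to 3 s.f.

In the equirectangular projection with standard parallel φ₀ = 35.6° (x = Rλ cos φ₀, y = Rφ), meridians are true-scale (h = 1) and the parallel scale is k = cos φ₀ / cos φ.
Areal scale at 61.2°: h·k = 1.000 × 1.688 = 1.688.
Areal scale at 19.8°: h·k = 1.000 × 0.8642 = 0.8642.
Ratio = 1.688/0.8642 ≈ 1.95.

1.95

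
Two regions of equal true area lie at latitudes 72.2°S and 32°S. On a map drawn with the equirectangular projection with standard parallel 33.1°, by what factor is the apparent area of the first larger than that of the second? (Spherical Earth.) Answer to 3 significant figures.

2.77

The equidistant cylindrical projection with φ₀ = 33.1° has h = 1 (meridians true) and k = cos φ₀ / cos φ along parallels.
Areal scale at 72.2°: h·k = 1.000 × 2.740 = 2.740.
Areal scale at 32°: h·k = 1.000 × 0.9878 = 0.9878.
Ratio = 2.740/0.9878 ≈ 2.77.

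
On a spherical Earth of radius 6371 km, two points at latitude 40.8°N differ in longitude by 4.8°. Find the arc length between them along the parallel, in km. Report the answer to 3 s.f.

Arc length along a parallel = R cos φ · Δλ (with Δλ in radians).
= 6371 × cos 40.8° × (4.8° × π/180) = 6371 × 0.7570 × 0.08378 ≈ 404 km.

404 km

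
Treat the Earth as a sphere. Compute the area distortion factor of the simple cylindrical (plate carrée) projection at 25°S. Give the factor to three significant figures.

1.10

For the equirectangular projection with φ₀ = 0 (plate carrée), h = 1 along meridians and k = sec φ along parallels.
Areal scale = h·k = 1 × sec φ; at 25°, h = 1.000, k = 1.103, so h·k = 1.103.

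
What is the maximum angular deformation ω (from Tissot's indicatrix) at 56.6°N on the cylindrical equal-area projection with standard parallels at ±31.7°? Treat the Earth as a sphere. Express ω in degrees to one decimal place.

For cylindrical equal-area with standard parallel φ₀, h = cos φ / cos φ₀ and k = cos φ₀ / cos φ, so h·k = 1.
At 56.6°: h = 0.6470, k = 1.546; principal scales a = 1.546, b = 0.6470.
sin(ω/2) = (a − b)/(a + b) = 0.8986/2.193 = 0.4098, so ω = 2 arcsin(0.4098) ≈ 48.4°.

48.4°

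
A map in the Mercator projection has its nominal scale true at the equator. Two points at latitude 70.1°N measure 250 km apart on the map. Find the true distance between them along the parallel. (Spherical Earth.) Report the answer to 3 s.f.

85.1 km

For Mercator, h = k = sec φ (a conformal cylindrical projection has a single point scale, 1/cos φ).
Along the parallel at 70.1°, map distances are exaggerated by k = sec 70.1° = 2.938.
True distance = 250 / 2.938 = 250 × cos 70.1° ≈ 85.1 km.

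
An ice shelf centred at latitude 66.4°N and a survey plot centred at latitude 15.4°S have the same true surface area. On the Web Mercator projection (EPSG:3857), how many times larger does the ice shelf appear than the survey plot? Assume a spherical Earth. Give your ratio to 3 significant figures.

5.80

On Mercator, area is exaggerated by sec²φ = 1/cos²φ.
At 66.4°: sec²(66.4°) = 1/0.4003² = 6.239.
At 15.4°: sec²(15.4°) = 1/0.9641² = 1.076.
Ratio = 6.239/1.076 = cos²(15.4°)/cos²(66.4°) ≈ 5.80.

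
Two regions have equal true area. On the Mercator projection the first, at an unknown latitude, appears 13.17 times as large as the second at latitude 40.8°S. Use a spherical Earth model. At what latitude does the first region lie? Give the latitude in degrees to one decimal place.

Mercator areal scale is sec²φ, so apparent-area ratio = sec²φ₁ / sec²φ₂ = cos²φ₂ / cos²φ₁.
cos²φ₂ / cos²φ₁ = 13.17  ⇒  cos φ₁ = cos 40.8° / √13.17 = 0.7570/3.629 = 0.2086.
φ₁ = arccos(0.2086) ≈ 78.0°.

78.0°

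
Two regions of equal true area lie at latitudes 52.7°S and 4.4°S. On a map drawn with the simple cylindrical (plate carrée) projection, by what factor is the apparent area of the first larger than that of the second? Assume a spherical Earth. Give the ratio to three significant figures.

Plate carrée maps x = Rλ, y = Rφ. The meridian scale is h = 1 and the parallel scale is k = 1/cos φ = sec φ.
Areal scale at 52.7°: h·k = 1.000 × 1.650 = 1.650.
Areal scale at 4.4°: h·k = 1.000 × 1.003 = 1.003.
Ratio = 1.650/1.003 ≈ 1.65.

1.65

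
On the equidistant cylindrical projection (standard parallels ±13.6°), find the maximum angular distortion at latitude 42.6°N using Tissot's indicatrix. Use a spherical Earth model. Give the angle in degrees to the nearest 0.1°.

In the equirectangular projection with standard parallel φ₀ = 13.6° (x = Rλ cos φ₀, y = Rφ), meridians are true-scale (h = 1) and the parallel scale is k = cos φ₀ / cos φ.
At 42.6°: h = 1.000, k = 1.320; principal scales a = 1.320, b = 1.000.
sin(ω/2) = (a − b)/(a + b) = 0.3204/2.320 = 0.1381, so ω = 2 arcsin(0.1381) ≈ 15.9°.

15.9°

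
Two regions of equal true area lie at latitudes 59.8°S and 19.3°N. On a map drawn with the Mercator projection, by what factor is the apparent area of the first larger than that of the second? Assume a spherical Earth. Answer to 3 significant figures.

Mercator is conformal with k = sec φ, so areal scale = k² = sec²φ.
At 59.8°: sec²(59.8°) = 1/0.5030² = 3.952.
At 19.3°: sec²(19.3°) = 1/0.9438² = 1.123.
Ratio = 3.952/1.123 = cos²(19.3°)/cos²(59.8°) ≈ 3.52.

3.52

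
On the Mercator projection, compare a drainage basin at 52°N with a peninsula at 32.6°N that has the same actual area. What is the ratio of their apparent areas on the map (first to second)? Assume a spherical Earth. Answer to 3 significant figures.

1.87

Mercator areal scale is sec²φ.
At 52°: sec²(52°) = 1/0.6157² = 2.638.
At 32.6°: sec²(32.6°) = 1/0.8425² = 1.409.
Ratio = 2.638/1.409 = cos²(32.6°)/cos²(52°) ≈ 1.87.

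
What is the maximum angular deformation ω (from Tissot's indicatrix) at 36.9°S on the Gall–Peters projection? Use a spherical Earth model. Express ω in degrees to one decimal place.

14.1°

The Gall–Peters projection is cylindrical equal-area with φ₀ = 45°. A cylindrical equal-area projection with standard parallel φ₀ has meridian scale h = cos φ / cos φ₀ and parallel scale k = cos φ₀ / cos φ (so areas are preserved, h·k = 1).
At 36.9°: h = 1.131, k = 0.8842; principal scales a = 1.131, b = 0.8842.
sin(ω/2) = (a − b)/(a + b) = 0.2467/2.015 = 0.1224, so ω = 2 arcsin(0.1224) ≈ 14.1°.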